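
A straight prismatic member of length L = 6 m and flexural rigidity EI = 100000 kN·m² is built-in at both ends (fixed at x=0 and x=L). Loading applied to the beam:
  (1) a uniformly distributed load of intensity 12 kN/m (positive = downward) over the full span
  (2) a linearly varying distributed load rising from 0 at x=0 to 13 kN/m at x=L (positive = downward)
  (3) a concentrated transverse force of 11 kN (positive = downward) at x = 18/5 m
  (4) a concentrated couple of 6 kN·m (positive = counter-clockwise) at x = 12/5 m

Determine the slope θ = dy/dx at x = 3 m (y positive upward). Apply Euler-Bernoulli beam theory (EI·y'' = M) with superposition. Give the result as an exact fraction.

Load 1 — uniform load w=12 kN/m over full span:
  θ_1 = -wx(L-x)(L-2x)/(12EI) = -12·3·(6-3)·(6-2·3)/(12·100000) = 0 rad
Load 2 — triangular load w₀=13 kN/m (0→w₀ over full span):
  θ_2 = -w₀(2x(L-x)(L-2x)(x+2L)+x²(L-x)²)/(120LEI) = -13·(2·3·(6-3)·(6-2·3)·(3+2·6)+3²·(6-3)²)/(120·6·100000) = -117/8000000 rad
Load 3 — point force P=11 kN at a=18/5 m (b=L-a=12/5):
  θ_3 = -Pb²x(2aL-(3a+b)x)/(2L³EI)  [x≤a] = -11·(12/5)²·3·(2·(18/5)·6-(3·(18/5)+(12/5))·3)/(2·6³·100000) = -99/6250000 rad
Load 4 — applied couple M₀=6 kN·m at a=12/5 m (b=L-a=18/5):
  θ_4 = (R_Ax²/2 - M_Ax - M₀(x-a))/EI  [x>a] with R_A=36/25, M_A=18/25 = ((36/25)·3²/2 - (18/25)·3 - 6·(3-(12/5)))/100000 = 9/1250000 rad
Superposition: θ = Σ θ_i = -4653/200000000 rad ≈ -0.000023 rad

θ(3) = -4653/200000000 rad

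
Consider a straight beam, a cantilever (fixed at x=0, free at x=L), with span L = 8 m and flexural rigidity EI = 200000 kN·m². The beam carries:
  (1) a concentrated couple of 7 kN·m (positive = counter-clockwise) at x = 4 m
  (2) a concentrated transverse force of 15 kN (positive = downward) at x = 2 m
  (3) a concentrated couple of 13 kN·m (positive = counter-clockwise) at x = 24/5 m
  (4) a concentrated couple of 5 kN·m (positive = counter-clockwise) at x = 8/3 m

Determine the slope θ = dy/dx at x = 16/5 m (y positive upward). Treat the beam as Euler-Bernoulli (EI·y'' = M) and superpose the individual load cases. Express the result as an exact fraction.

Load 1 — applied couple M₀=7 kN·m at a=4 m (b=L-a=4):
  θ_1 = M₀x/EI  [x≤a] = 7·(16/5)/200000 = 7/62500 rad
Load 2 — point force P=15 kN at a=2 m (b=L-a=6):
  θ_2 = -Pa²/(2EI)  [x>a] = -15·2²/(2·200000) = -3/20000 rad
Load 3 — applied couple M₀=13 kN·m at a=24/5 m (b=L-a=16/5):
  θ_3 = M₀x/EI  [x≤a] = 13·(16/5)/200000 = 13/62500 rad
Load 4 — applied couple M₀=5 kN·m at a=8/3 m (b=L-a=16/3):
  θ_4 = M₀a/EI  [x>a] = 5·(8/3)/200000 = 1/15000 rad
Superposition: θ = Σ θ_i = 71/300000 rad ≈ 0.000237 rad

θ(16/5) = 71/300000 rad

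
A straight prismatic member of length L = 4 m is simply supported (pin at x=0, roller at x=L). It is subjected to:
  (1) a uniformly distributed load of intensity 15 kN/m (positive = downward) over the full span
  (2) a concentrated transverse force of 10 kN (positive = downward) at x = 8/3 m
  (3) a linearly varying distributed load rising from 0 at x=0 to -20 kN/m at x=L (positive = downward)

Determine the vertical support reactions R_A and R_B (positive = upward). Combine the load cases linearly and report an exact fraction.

R_A = 20 kN, R_B = 10 kN

Load 1 — uniform load w=15 kN/m over full span:
  R_A = wL/2 = 15·4/2 = 30 kN
  R_B = wL/2 = 15·4/2 = 30 kN
Load 2 — point force P=10 kN at a=8/3 m (b=L-a=4/3):
  R_A = Pb/L = 10·(4/3)/4 = 10/3 kN
  R_B = Pa/L = 10·(8/3)/4 = 20/3 kN
Load 3 — triangular load w₀=-20 kN/m (0→w₀ over full span):
  R_A = w₀L/6 = (-20)·4/6 = -40/3 kN
  R_B = w₀L/3 = (-20)·4/3 = -80/3 kN
Superposition: R_A = 20 kN, R_B = 10 kN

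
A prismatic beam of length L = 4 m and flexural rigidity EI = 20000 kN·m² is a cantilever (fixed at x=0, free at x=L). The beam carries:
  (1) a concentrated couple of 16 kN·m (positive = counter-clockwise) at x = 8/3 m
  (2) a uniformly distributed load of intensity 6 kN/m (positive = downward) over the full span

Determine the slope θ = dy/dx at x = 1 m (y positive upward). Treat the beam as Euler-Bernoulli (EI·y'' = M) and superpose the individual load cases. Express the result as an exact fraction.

θ(1) = -21/20000 rad

Load 1 — applied couple M₀=16 kN·m at a=8/3 m (b=L-a=4/3):
  θ_1 = M₀x/EI  [x≤a] = 16·1/20000 = 1/1250 rad
Load 2 — uniform load w=6 kN/m over full span:
  θ_2 = -wx(x²-3Lx+3L²)/(6EI) = -6·1·(1²-3·4·1+3·4²)/(6·20000) = -37/20000 rad
Superposition: θ = Σ θ_i = -21/20000 rad ≈ -0.001050 rad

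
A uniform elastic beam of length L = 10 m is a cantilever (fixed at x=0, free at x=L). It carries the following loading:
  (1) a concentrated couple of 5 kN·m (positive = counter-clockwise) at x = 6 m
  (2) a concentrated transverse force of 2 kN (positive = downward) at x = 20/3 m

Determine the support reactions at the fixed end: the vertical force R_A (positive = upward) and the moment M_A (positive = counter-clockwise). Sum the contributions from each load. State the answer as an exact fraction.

R_A = 2 kN, M_A = 25/3 kN·m

Load 1 — applied couple M₀=5 kN·m at a=6 m (b=L-a=4):
  R_A = 0 kN
  M_A = -M₀ = -5 kN·m
Load 2 — point force P=2 kN at a=20/3 m (b=L-a=10/3):
  R_A = P = 2 kN
  M_A = Pa = 2·(20/3) = 40/3 kN·m
Superposition: R_A = 2 kN, M_A = 25/3 kN·m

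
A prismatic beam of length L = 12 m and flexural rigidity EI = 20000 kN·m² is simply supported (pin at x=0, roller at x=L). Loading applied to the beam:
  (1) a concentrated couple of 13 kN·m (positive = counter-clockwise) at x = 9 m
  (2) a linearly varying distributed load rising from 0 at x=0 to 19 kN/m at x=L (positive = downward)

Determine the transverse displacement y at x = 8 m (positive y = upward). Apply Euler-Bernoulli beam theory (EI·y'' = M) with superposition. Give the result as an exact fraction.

Load 1 — applied couple M₀=13 kN·m at a=9 m (b=L-a=3):
  y_1 = (M₀x³/(6L)+C₁x)/EI  [x≤a] with C₁=M₀(3b²-L²)/(6L)=-169/8 = (13·8³/(6·12)+(-169/8)·8)/20000 = -689/180000 m
Load 2 — triangular load w₀=19 kN/m (0→w₀ over full span):
  y_2 = -w₀x(7L⁴-10L²x²+3x⁴)/(360LEI) = -19·8·(7·12⁴-10·12²·8²+3·8⁴)/(360·12·20000) = -646/5625 m
Superposition: y = Σ y_i = -21361/180000 m ≈ -0.118672 m

y(8) = -21361/180000 m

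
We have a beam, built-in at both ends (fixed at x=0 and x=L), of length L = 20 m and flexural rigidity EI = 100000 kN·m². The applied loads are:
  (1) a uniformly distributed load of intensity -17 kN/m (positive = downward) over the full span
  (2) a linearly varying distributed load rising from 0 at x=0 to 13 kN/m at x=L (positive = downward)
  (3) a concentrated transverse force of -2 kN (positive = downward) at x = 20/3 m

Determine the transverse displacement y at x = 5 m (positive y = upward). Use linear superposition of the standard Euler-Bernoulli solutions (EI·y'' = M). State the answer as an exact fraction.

y(5) = 11017/414720 m

Load 1 — uniform load w=-17 kN/m over full span:
  y_1 = -wx²(L-x)²/(24EI) = -(-17)·5²·(20-5)²/(24·100000) = 51/1280 m
Load 2 — triangular load w₀=13 kN/m (0→w₀ over full span):
  y_2 = -w₀x²(L-x)²(x+2L)/(120LEI) = -13·5²·(20-5)²·(5+2·20)/(120·20·100000) = -351/25600 m
Load 3 — point force P=-2 kN at a=20/3 m (b=L-a=40/3):
  y_3 = -Pb²x²(3aL-(3a+b)x)/(6L³EI)  [x≤a] = -(-2)·(40/3)²·5²·(3·(20/3)·20-(3·(20/3)+(40/3))·5)/(6·20³·100000) = 7/16200 m
Superposition: y = Σ y_i = 11017/414720 m ≈ 0.026565 m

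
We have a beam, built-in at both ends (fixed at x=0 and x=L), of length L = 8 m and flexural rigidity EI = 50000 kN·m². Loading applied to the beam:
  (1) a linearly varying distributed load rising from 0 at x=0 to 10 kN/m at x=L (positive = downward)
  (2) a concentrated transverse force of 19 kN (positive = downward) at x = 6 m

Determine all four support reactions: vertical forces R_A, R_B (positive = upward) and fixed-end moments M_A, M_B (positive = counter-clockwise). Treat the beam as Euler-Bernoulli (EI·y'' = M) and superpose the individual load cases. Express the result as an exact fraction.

R_A = 479/32 kN, M_A = 683/24 kN·m, R_B = 1409/32 kN, M_B = -427/8 kN·m

Load 1 — triangular load w₀=10 kN/m (0→w₀ over full span):
  R_A = 3w₀L/20 = 3·10·8/20 = 12 kN
  M_A = w₀L²/30 = 10·8²/30 = 64/3 kN·m
  R_B = 7w₀L/20 = 7·10·8/20 = 28 kN
  M_B = -w₀L²/20 = -10·8²/20 = -32 kN·m
Load 2 — point force P=19 kN at a=6 m (b=L-a=2):
  R_A = Pb²(3a+b)/L³ = 19·2²·(3·6+2)/8³ = 95/32 kN
  M_A = Pab²/L² = 19·6·2²/8² = 57/8 kN·m
  R_B = Pa²(a+3b)/L³ = 19·6²·(6+3·2)/8³ = 513/32 kN
  M_B = -Pa²b/L² = -19·6²·2/8² = -171/8 kN·m
Superposition: R_A = 479/32 kN, M_A = 683/24 kN·m, R_B = 1409/32 kN, M_B = -427/8 kN·m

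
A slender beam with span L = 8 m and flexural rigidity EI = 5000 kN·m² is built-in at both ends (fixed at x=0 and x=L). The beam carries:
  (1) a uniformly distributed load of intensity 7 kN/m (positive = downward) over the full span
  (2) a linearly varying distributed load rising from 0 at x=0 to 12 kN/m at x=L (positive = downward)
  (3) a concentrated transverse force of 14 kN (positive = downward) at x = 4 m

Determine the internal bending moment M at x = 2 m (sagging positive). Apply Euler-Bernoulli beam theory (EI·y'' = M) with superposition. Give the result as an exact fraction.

Load 1 — uniform load w=7 kN/m over full span:
  M_1 = wLx/2 - wL²/12 - wx²/2 = 7·8·2/2 - 7·8²/12 - 7·2²/2 = 14/3 kN·m
Load 2 — triangular load w₀=12 kN/m (0→w₀ over full span):
  M_2 = 3w₀Lx/20 - w₀L²/30 - w₀x³/(6L) = 3·12·8·2/20 - 12·8²/30 - 12·2³/(6·8) = 6/5 kN·m
Load 3 — point force P=14 kN at a=4 m (b=L-a=4):
  M_3 = Pb²(3a+b)x/L³ - Pab²/L²  [x≤a] = 14·4²·(3·4+4)·2/8³ - 14·4·4²/8² = 0 kN·m
Superposition: M = Σ M_i = 88/15 kN·m ≈ 5.866667 kN·m

M(2) = 88/15 kN·m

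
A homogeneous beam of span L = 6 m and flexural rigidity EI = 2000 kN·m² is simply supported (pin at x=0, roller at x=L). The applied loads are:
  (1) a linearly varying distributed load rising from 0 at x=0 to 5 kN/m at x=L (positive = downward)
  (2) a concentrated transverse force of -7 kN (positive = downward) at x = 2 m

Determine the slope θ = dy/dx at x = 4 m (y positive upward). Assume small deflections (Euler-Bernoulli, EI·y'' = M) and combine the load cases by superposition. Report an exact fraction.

θ(4) = 7/6000 rad

Load 1 — triangular load w₀=5 kN/m (0→w₀ over full span):
  θ_1 = -w₀(7L⁴-30L²x²+15x⁴)/(360LEI) = -5·(7·6⁴-30·6²·4²+15·4⁴)/(360·6·2000) = 91/18000 rad
Load 2 — point force P=-7 kN at a=2 m (b=L-a=4):
  θ_2 = -Pa(2L²-6Lx+3x²+a²)/(6LEI)  [x>a] = -(-7)·2·(2·6²-6·6·4+3·4²+2²)/(6·6·2000) = -7/1800 rad
Superposition: θ = Σ θ_i = 7/6000 rad ≈ 0.001167 rad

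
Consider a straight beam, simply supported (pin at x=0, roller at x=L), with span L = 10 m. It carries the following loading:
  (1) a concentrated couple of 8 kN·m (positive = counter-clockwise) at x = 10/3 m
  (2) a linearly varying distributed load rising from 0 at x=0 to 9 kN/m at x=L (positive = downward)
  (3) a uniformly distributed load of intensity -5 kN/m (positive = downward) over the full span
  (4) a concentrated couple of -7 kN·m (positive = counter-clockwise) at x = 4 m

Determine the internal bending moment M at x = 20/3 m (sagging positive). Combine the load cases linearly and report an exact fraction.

M(20/3) = -1/3 kN·m

Load 1 — applied couple M₀=8 kN·m at a=10/3 m (b=L-a=20/3):
  M_1 = M₀x/L - M₀  [x>a] = 8·(20/3)/10 - 8 = -8/3 kN·m
Load 2 — triangular load w₀=9 kN/m (0→w₀ over full span):
  M_2 = w₀Lx/6 - w₀x³/(6L) = 9·10·(20/3)/6 - 9·(20/3)³/(6·10) = 500/9 kN·m
Load 3 — uniform load w=-5 kN/m over full span:
  M_3 = wx(L-x)/2 = (-5)·(20/3)·(10-(20/3))/2 = -500/9 kN·m
Load 4 — applied couple M₀=-7 kN·m at a=4 m (b=L-a=6):
  M_4 = M₀x/L - M₀  [x>a] = (-7)·(20/3)/10 - (-7) = 7/3 kN·m
Superposition: M = Σ M_i = -1/3 kN·m ≈ -0.333333 kN·m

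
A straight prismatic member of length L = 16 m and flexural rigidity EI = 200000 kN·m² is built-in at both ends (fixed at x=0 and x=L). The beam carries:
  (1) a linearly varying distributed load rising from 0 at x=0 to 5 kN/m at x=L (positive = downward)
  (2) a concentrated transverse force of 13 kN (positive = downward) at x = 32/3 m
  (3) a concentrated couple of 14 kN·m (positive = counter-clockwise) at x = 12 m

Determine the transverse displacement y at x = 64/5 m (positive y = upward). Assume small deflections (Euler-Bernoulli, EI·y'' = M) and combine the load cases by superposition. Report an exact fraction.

y(64/5) = -5058251/3164062500 m

Load 1 — triangular load w₀=5 kN/m (0→w₀ over full span):
  y_1 = -w₀x²(L-x)²(x+2L)/(120LEI) = -5·(64/5)²·(16-(64/5))²·((64/5)+2·16)/(120·16·200000) = -28672/29296875 m
Load 2 — point force P=13 kN at a=32/3 m (b=L-a=16/3):
  y_2 = -Pa²(L-x)²(3bL-(3b+a)(L-x))/(6L³EI)  [x>a] = -13·(32/3)²·(16-(64/5))²·(3·(16/3)·16-(3·(16/3)+(32/3))·(16-(64/5)))/(6·16³·200000) = -3328/6328125 m
Load 3 — applied couple M₀=14 kN·m at a=12 m (b=L-a=4):
  y_3 = (R_Ax³/6 - M_Ax²/2 - M₀(x-a)²/2)/EI  [x>a] with R_A=63/64, M_A=35/8 = ((63/64)·(64/5)³/6 - (35/8)·(64/5)²/2 - 14·((64/5)-12)²/2)/200000 = -147/1562500 m
Superposition: y = Σ y_i = -5058251/3164062500 m ≈ -0.001599 m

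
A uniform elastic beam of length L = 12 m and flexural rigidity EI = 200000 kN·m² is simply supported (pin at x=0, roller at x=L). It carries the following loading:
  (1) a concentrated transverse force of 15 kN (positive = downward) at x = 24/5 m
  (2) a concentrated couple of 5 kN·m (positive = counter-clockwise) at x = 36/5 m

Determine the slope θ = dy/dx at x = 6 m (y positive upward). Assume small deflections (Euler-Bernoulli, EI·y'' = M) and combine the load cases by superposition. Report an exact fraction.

Load 1 — point force P=15 kN at a=24/5 m (b=L-a=36/5):
  θ_1 = -Pa(2L²-6Lx+3x²+a²)/(6LEI)  [x>a] = -15·(24/5)·(2·12²-6·12·6+3·6²+(24/5)²)/(6·12·200000) = 81/1250000 rad
Load 2 — applied couple M₀=5 kN·m at a=36/5 m (b=L-a=24/5):
  θ_2 = (M₀x²/(2L)+C₁)/EI  [x≤a] with C₁=M₀(3b²-L²)/(6L)=-26/5 = (5·6²/(2·12)+(-26/5))/200000 = 23/2000000 rad
Superposition: θ = Σ θ_i = 763/10000000 rad ≈ 0.000076 rad

θ(6) = 763/10000000 rad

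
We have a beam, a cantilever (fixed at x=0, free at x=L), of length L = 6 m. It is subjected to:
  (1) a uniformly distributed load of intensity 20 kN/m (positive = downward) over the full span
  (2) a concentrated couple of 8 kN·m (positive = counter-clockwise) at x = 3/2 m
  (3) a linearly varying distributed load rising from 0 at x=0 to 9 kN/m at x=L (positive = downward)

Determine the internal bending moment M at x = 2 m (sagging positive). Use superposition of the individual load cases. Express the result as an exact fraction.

Load 1 — uniform load w=20 kN/m over full span:
  M_1 = -w(L-x)²/2 = -20·(6-2)²/2 = -160 kN·m
Load 2 — applied couple M₀=8 kN·m at a=3/2 m (b=L-a=9/2):
  M_2 = 0  [x>a] = 0 kN·m
Load 3 — triangular load w₀=9 kN/m (0→w₀ over full span):
  M_3 = w₀Lx/2 - w₀L²/3 - w₀x³/(6L) = 9·6·2/2 - 9·6²/3 - 9·2³/(6·6) = -56 kN·m
Superposition: M = Σ M_i = -216 kN·m ≈ -216.000000 kN·m

M(2) = -216 kN·m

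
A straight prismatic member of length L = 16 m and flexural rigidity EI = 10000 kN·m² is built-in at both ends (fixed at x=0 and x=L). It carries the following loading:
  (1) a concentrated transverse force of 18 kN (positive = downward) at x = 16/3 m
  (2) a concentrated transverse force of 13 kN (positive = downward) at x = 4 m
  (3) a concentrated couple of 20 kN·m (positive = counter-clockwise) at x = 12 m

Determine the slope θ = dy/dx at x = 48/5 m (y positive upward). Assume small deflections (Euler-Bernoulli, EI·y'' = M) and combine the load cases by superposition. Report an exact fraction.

Load 1 — point force P=18 kN at a=16/3 m (b=L-a=32/3):
  θ_1 = Pa²(L-x)(2bL-(3b+a)(L-x))/(2L³EI)  [x>a] = 18·(16/3)²·(16-(48/5))·(2·(32/3)·16-(3·(32/3)+(16/3))·(16-(48/5)))/(2·16³·10000) = 64/15625 rad
Load 2 — point force P=13 kN at a=4 m (b=L-a=12):
  θ_2 = Pa²(L-x)(2bL-(3b+a)(L-x))/(2L³EI)  [x>a] = 13·4²·(16-(48/5))·(2·12·16-(3·12+4)·(16-(48/5)))/(2·16³·10000) = 13/6250 rad
Load 3 — applied couple M₀=20 kN·m at a=12 m (b=L-a=4):
  θ_3 = (R_Ax²/2 - M_Ax)/EI  [x≤a] with R_A=45/32, M_A=25/4 = ((45/32)·(48/5)²/2 - (25/4)·(48/5))/10000 = 3/6250 rad
Superposition: θ = Σ θ_i = 104/15625 rad ≈ 0.006656 rad

θ(48/5) = 104/15625 rad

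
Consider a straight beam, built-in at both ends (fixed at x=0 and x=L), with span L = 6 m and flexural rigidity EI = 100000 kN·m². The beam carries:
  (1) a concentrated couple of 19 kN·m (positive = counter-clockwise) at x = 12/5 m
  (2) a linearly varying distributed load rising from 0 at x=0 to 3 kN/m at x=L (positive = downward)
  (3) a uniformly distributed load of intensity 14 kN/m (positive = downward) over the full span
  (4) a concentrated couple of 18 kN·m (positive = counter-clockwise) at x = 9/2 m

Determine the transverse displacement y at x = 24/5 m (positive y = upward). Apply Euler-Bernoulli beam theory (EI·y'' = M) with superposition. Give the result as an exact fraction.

Load 1 — applied couple M₀=19 kN·m at a=12/5 m (b=L-a=18/5):
  y_1 = (R_Ax³/6 - M_Ax²/2 - M₀(x-a)²/2)/EI  [x>a] with R_A=114/25, M_A=57/25 = ((114/25)·(24/5)³/6 - (57/25)·(24/5)²/2 - 19·((24/5)-(12/5))²/2)/100000 = 1197/39062500 m
Load 2 — triangular load w₀=3 kN/m (0→w₀ over full span):
  y_2 = -w₀x²(L-x)²(x+2L)/(120LEI) = -3·(24/5)²·(6-(24/5))²·((24/5)+2·6)/(120·6·100000) = -1134/48828125 m
Load 3 — uniform load w=14 kN/m over full span:
  y_3 = -wx²(L-x)²/(24EI) = -14·(24/5)²·(6-(24/5))²/(24·100000) = -378/1953125 m
Load 4 — applied couple M₀=18 kN·m at a=9/2 m (b=L-a=3/2):
  y_4 = (R_Ax³/6 - M_Ax²/2 - M₀(x-a)²/2)/EI  [x>a] with R_A=27/8, M_A=45/8 = ((27/8)·(24/5)³/6 - (45/8)·(24/5)²/2 - 18·((24/5)-(9/2))²/2)/100000 = -1701/50000000 m
Superposition: y = Σ y_i = -1375857/6250000000 m ≈ -0.000220 m

y(24/5) = -1375857/6250000000 m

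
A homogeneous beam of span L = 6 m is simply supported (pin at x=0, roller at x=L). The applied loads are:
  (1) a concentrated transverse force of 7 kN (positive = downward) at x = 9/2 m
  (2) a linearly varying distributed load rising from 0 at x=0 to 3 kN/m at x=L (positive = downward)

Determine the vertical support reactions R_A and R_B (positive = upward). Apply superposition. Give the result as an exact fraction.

R_A = 19/4 kN, R_B = 45/4 kN

Load 1 — point force P=7 kN at a=9/2 m (b=L-a=3/2):
  R_A = Pb/L = 7·(3/2)/6 = 7/4 kN
  R_B = Pa/L = 7·(9/2)/6 = 21/4 kN
Load 2 — triangular load w₀=3 kN/m (0→w₀ over full span):
  R_A = w₀L/6 = 3·6/6 = 3 kN
  R_B = w₀L/3 = 3·6/3 = 6 kN
Superposition: R_A = 19/4 kN, R_B = 45/4 kN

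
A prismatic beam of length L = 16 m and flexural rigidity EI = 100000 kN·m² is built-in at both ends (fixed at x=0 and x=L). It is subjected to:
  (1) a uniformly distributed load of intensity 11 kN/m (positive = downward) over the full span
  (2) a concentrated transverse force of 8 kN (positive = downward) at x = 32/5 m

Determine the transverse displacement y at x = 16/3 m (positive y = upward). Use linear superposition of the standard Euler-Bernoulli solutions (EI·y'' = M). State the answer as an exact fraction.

Load 1 — uniform load w=11 kN/m over full span:
  y_1 = -wx²(L-x)²/(24EI) = -11·(16/3)²·(16-(16/3))²/(24·100000) = -11264/759375 m
Load 2 — point force P=8 kN at a=32/5 m (b=L-a=48/5):
  y_2 = -Pb²x²(3aL-(3a+b)x)/(6L³EI)  [x≤a] = -8·(48/5)²·(16/3)²·(3·(32/5)·16-(3·(32/5)+(48/5))·(16/3))/(6·16³·100000) = -512/390625 m
Superposition: y = Σ y_i = -1532416/94921875 m ≈ -0.016144 m

y(16/3) = -1532416/94921875 m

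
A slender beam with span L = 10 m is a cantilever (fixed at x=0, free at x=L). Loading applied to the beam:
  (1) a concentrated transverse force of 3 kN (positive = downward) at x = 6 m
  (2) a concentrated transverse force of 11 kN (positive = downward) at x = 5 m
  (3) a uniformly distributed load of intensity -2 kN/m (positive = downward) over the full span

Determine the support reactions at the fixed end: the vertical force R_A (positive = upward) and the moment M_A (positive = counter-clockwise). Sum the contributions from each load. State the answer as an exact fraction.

R_A = -6 kN, M_A = -27 kN·m

Load 1 — point force P=3 kN at a=6 m (b=L-a=4):
  R_A = P = 3 kN
  M_A = Pa = 3·6 = 18 kN·m
Load 2 — point force P=11 kN at a=5 m (b=L-a=5):
  R_A = P = 11 kN
  M_A = Pa = 11·5 = 55 kN·m
Load 3 — uniform load w=-2 kN/m over full span:
  R_A = wL = (-2)·10 = -20 kN
  M_A = wL²/2 = (-2)·10²/2 = -100 kN·m
Superposition: R_A = -6 kN, M_A = -27 kN·m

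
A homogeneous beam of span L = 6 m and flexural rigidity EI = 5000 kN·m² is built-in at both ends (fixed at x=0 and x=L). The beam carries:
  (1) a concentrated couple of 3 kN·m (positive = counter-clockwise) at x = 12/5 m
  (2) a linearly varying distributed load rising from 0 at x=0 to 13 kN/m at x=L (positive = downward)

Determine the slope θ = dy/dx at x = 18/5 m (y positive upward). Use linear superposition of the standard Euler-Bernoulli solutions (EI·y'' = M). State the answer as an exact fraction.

θ(18/5) = 333/390625 rad

Load 1 — applied couple M₀=3 kN·m at a=12/5 m (b=L-a=18/5):
  θ_1 = (R_Ax²/2 - M_Ax - M₀(x-a))/EI  [x>a] with R_A=18/25, M_A=9/25 = ((18/25)·(18/5)²/2 - (9/25)·(18/5) - 3·((18/5)-(12/5)))/5000 = -18/390625 rad
Load 2 — triangular load w₀=13 kN/m (0→w₀ over full span):
  θ_2 = -w₀(2x(L-x)(L-2x)(x+2L)+x²(L-x)²)/(120LEI) = -13·(2·(18/5)·(6-(18/5))·(6-2·(18/5))·((18/5)+2·6)+(18/5)²·(6-(18/5))²)/(120·6·5000) = 351/390625 rad
Superposition: θ = Σ θ_i = 333/390625 rad ≈ 0.000852 rad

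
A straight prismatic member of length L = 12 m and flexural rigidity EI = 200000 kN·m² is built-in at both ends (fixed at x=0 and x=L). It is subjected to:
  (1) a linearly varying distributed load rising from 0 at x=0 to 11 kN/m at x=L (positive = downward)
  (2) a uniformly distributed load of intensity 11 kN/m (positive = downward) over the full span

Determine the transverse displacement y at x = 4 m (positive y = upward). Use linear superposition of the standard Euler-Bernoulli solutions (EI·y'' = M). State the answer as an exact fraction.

Load 1 — triangular load w₀=11 kN/m (0→w₀ over full span):
  y_1 = -w₀x²(L-x)²(x+2L)/(120LEI) = -11·4²·(12-4)²·(4+2·12)/(120·12·200000) = -154/140625 m
Load 2 — uniform load w=11 kN/m over full span:
  y_2 = -wx²(L-x)²/(24EI) = -11·4²·(12-4)²/(24·200000) = -22/9375 m
Superposition: y = Σ y_i = -484/140625 m ≈ -0.003442 m

y(4) = -484/140625 m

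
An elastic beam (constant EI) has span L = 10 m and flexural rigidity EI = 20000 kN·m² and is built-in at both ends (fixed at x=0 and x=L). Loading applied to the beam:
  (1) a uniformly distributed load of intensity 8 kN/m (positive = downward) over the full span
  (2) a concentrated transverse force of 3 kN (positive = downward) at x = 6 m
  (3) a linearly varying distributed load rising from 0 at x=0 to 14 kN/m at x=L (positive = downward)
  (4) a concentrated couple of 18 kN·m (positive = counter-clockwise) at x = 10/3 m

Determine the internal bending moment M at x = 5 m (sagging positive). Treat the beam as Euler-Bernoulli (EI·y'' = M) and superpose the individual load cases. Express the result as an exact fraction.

Load 1 — uniform load w=8 kN/m over full span:
  M_1 = wLx/2 - wL²/12 - wx²/2 = 8·10·5/2 - 8·10²/12 - 8·5²/2 = 100/3 kN·m
Load 2 — point force P=3 kN at a=6 m (b=L-a=4):
  M_2 = Pb²(3a+b)x/L³ - Pab²/L²  [x≤a] = 3·4²·(3·6+4)·5/10³ - 3·6·4²/10² = 12/5 kN·m
Load 3 — triangular load w₀=14 kN/m (0→w₀ over full span):
  M_3 = 3w₀Lx/20 - w₀L²/30 - w₀x³/(6L) = 3·14·10·5/20 - 14·10²/30 - 14·5³/(6·10) = 175/6 kN·m
Load 4 — applied couple M₀=18 kN·m at a=10/3 m (b=L-a=20/3):
  M_4 = R_Ax - M_A - M₀  [x>a] with R_A=12/5, M_A=0 = (12/5)·5 - 0 - 18 = -6 kN·m
Superposition: M = Σ M_i = 589/10 kN·m ≈ 58.900000 kN·m

M(5) = 589/10 kN·m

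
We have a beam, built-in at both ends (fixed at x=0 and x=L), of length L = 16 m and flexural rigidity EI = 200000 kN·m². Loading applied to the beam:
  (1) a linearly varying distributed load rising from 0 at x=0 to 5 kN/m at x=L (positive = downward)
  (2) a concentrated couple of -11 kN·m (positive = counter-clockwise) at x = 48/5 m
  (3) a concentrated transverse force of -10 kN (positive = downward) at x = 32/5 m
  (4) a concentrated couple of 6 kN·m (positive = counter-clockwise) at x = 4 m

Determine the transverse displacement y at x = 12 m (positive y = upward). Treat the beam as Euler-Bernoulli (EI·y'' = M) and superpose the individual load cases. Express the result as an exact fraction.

Load 1 — triangular load w₀=5 kN/m (0→w₀ over full span):
  y_1 = -w₀x²(L-x)²(x+2L)/(120LEI) = -5·12²·(16-12)²·(12+2·16)/(120·16·200000) = -33/25000 m
Load 2 — applied couple M₀=-11 kN·m at a=48/5 m (b=L-a=32/5):
  y_2 = (R_Ax³/6 - M_Ax²/2 - M₀(x-a)²/2)/EI  [x>a] with R_A=-99/100, M_A=-88/25 = ((-99/100)·12³/6 - (-88/25)·12²/2 - (-11)·(12-(48/5))²/2)/200000 = 0 m
Load 3 — point force P=-10 kN at a=32/5 m (b=L-a=48/5):
  y_3 = -Pa²(L-x)²(3bL-(3b+a)(L-x))/(6L³EI)  [x>a] = -(-10)·(32/5)²·(16-12)²·(3·(48/5)·16-(3·(48/5)+(32/5))·(16-12))/(6·16³·200000) = 4/9375 m
Load 4 — applied couple M₀=6 kN·m at a=4 m (b=L-a=12):
  y_4 = (R_Ax³/6 - M_Ax²/2 - M₀(x-a)²/2)/EI  [x>a] with R_A=27/64, M_A=-9/8 = ((27/64)·12³/6 - (-9/8)·12²/2 - 6·(12-4)²/2)/200000 = 21/400000 m
Superposition: y = Σ y_i = -1009/1200000 m ≈ -0.000841 m

y(12) = -1009/1200000 m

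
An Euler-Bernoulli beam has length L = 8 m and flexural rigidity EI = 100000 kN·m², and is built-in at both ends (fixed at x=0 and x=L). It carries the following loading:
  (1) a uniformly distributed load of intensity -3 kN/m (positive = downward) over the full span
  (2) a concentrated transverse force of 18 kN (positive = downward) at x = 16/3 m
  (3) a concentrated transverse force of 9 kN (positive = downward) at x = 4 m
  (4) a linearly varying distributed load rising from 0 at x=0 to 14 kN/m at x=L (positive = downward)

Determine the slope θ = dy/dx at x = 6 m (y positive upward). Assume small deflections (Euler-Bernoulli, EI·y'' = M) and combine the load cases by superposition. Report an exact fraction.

θ(6) = 417/1000000 rad

Load 1 — uniform load w=-3 kN/m over full span:
  θ_1 = -wx(L-x)(L-2x)/(12EI) = -(-3)·6·(8-6)·(8-2·6)/(12·100000) = -3/25000 rad
Load 2 — point force P=18 kN at a=16/3 m (b=L-a=8/3):
  θ_2 = Pa²(L-x)(2bL-(3b+a)(L-x))/(2L³EI)  [x>a] = 18·(16/3)²·(8-6)·(2·(8/3)·8-(3·(8/3)+(16/3))·(8-6))/(2·8³·100000) = 1/6250 rad
Load 3 — point force P=9 kN at a=4 m (b=L-a=4):
  θ_3 = Pa²(L-x)(2bL-(3b+a)(L-x))/(2L³EI)  [x>a] = 9·4²·(8-6)·(2·4·8-(3·4+4)·(8-6))/(2·8³·100000) = 9/100000 rad
Load 4 — triangular load w₀=14 kN/m (0→w₀ over full span):
  θ_4 = -w₀(2x(L-x)(L-2x)(x+2L)+x²(L-x)²)/(120LEI) = -14·(2·6·(8-6)·(8-2·6)·(6+2·8)+6²·(8-6)²)/(120·8·100000) = 287/1000000 rad
Superposition: θ = Σ θ_i = 417/1000000 rad ≈ 0.000417 rad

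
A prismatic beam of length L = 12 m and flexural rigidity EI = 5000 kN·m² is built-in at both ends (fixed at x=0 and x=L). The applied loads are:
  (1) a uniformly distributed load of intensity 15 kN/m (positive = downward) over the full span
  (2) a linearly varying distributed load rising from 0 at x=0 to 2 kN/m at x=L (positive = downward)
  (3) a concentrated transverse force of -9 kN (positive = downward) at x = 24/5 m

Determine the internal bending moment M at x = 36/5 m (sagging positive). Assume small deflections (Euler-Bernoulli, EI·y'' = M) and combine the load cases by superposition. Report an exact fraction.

M(36/5) = 50196/625 kN·m

Load 1 — uniform load w=15 kN/m over full span:
  M_1 = wLx/2 - wL²/12 - wx²/2 = 15·12·(36/5)/2 - 15·12²/12 - 15·(36/5)²/2 = 396/5 kN·m
Load 2 — triangular load w₀=2 kN/m (0→w₀ over full span):
  M_2 = 3w₀Lx/20 - w₀L²/30 - w₀x³/(6L) = 3·2·12·(36/5)/20 - 2·12²/30 - 2·(36/5)³/(6·12) = 744/125 kN·m
Load 3 — point force P=-9 kN at a=24/5 m (b=L-a=36/5):
  M_3 = Pa²(a+3b)(L-x)/L³ - Pa²b/L²  [x>a] = (-9)·(24/5)²·((24/5)+3·(36/5))·(12-(36/5))/12³ - (-9)·(24/5)²·(36/5)/12² = -3024/625 kN·m
Superposition: M = Σ M_i = 50196/625 kN·m ≈ 80.313600 kN·m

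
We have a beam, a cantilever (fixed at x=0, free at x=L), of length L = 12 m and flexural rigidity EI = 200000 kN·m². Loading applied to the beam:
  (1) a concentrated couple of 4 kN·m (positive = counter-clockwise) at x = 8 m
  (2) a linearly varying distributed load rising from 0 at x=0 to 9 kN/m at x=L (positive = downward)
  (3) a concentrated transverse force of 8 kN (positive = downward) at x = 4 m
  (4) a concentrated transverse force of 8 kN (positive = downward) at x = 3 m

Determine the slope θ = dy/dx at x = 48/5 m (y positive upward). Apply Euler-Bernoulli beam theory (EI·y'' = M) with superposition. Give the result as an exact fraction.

Load 1 — applied couple M₀=4 kN·m at a=8 m (b=L-a=4):
  θ_1 = M₀a/EI  [x>a] = 4·8/200000 = 1/6250 rad
Load 2 — triangular load w₀=9 kN/m (0→w₀ over full span):
  θ_2 = (w₀Lx²/4-w₀L²x/3-w₀x⁴/(24L))/EI = (9·12·(48/5)²/4-9·12²·(48/5)/3-9·(48/5)⁴/(24·12))/200000 = -18792/1953125 rad
Load 3 — point force P=8 kN at a=4 m (b=L-a=8):
  θ_3 = -Pa²/(2EI)  [x>a] = -8·4²/(2·200000) = -1/3125 rad
Load 4 — point force P=8 kN at a=3 m (b=L-a=9):
  θ_4 = -Pa²/(2EI)  [x>a] = -8·3²/(2·200000) = -9/50000 rad
Superposition: θ = Σ θ_i = -311297/31250000 rad ≈ -0.009962 rad

θ(48/5) = -311297/31250000 rad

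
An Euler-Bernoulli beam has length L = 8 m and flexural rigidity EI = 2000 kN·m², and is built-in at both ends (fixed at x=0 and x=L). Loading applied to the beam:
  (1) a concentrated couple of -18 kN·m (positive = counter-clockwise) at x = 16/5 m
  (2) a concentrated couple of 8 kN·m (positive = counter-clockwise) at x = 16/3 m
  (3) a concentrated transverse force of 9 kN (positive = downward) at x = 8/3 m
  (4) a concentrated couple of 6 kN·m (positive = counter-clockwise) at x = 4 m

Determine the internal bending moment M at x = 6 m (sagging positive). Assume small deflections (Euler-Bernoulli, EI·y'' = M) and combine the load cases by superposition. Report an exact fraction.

M(6) = -1009/300 kN·m

Load 1 — applied couple M₀=-18 kN·m at a=16/5 m (b=L-a=24/5):
  M_1 = R_Ax - M_A - M₀  [x>a] with R_A=-81/25, M_A=-54/25 = (-81/25)·6 - (-54/25) - (-18) = 18/25 kN·m
Load 2 — applied couple M₀=8 kN·m at a=16/3 m (b=L-a=8/3):
  M_2 = R_Ax - M_A - M₀  [x>a] with R_A=4/3, M_A=8/3 = (4/3)·6 - (8/3) - 8 = -8/3 kN·m
Load 3 — point force P=9 kN at a=8/3 m (b=L-a=16/3):
  M_3 = Pa²(a+3b)(L-x)/L³ - Pa²b/L²  [x>a] = 9·(8/3)²·((8/3)+3·(16/3))·(8-6)/8³ - 9·(8/3)²·(16/3)/8² = -2/3 kN·m
Load 4 — applied couple M₀=6 kN·m at a=4 m (b=L-a=4):
  M_4 = R_Ax - M_A - M₀  [x>a] with R_A=9/8, M_A=3/2 = (9/8)·6 - (3/2) - 6 = -3/4 kN·m
Superposition: M = Σ M_i = -1009/300 kN·m ≈ -3.363333 kN·m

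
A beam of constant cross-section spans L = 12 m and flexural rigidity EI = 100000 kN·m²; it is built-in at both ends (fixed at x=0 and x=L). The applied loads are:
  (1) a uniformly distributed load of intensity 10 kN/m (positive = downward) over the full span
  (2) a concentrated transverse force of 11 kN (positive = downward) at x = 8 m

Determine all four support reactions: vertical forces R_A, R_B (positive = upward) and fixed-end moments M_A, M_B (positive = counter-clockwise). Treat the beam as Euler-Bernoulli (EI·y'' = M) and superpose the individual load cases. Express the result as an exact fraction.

Load 1 — uniform load w=10 kN/m over full span:
  R_A = wL/2 = 10·12/2 = 60 kN
  M_A = wL²/12 = 10·12²/12 = 120 kN·m
  R_B = wL/2 = 10·12/2 = 60 kN
  M_B = -wL²/12 = -10·12²/12 = -120 kN·m
Load 2 — point force P=11 kN at a=8 m (b=L-a=4):
  R_A = Pb²(3a+b)/L³ = 11·4²·(3·8+4)/12³ = 77/27 kN
  M_A = Pab²/L² = 11·8·4²/12² = 88/9 kN·m
  R_B = Pa²(a+3b)/L³ = 11·8²·(8+3·4)/12³ = 220/27 kN
  M_B = -Pa²b/L² = -11·8²·4/12² = -176/9 kN·m
Superposition: R_A = 1697/27 kN, M_A = 1168/9 kN·m, R_B = 1840/27 kN, M_B = -1256/9 kN·m

R_A = 1697/27 kN, M_A = 1168/9 kN·m, R_B = 1840/27 kN, M_B = -1256/9 kN·m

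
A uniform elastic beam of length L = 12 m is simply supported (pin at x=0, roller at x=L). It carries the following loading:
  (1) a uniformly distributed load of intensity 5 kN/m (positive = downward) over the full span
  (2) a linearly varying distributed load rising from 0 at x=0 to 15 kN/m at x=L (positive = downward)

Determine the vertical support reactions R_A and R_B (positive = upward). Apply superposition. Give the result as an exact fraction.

R_A = 60 kN, R_B = 90 kN

Load 1 — uniform load w=5 kN/m over full span:
  R_A = wL/2 = 5·12/2 = 30 kN
  R_B = wL/2 = 5·12/2 = 30 kN
Load 2 — triangular load w₀=15 kN/m (0→w₀ over full span):
  R_A = w₀L/6 = 15·12/6 = 30 kN
  R_B = w₀L/3 = 15·12/3 = 60 kN
Superposition: R_A = 60 kN, R_B = 90 kN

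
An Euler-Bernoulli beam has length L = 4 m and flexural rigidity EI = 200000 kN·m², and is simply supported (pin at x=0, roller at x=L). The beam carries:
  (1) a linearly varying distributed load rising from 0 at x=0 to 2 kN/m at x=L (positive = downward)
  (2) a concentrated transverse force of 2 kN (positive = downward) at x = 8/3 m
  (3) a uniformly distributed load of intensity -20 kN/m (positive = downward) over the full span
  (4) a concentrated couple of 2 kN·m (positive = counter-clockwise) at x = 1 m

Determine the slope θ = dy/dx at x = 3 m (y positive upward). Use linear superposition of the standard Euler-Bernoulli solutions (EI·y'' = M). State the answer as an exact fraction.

θ(3) = -222703/1296000000 rad

Load 1 — triangular load w₀=2 kN/m (0→w₀ over full span):
  θ_1 = -w₀(7L⁴-30L²x²+15x⁴)/(360LEI) = -2·(7·4⁴-30·4²·3²+15·3⁴)/(360·4·200000) = 1313/144000000 rad
Load 2 — point force P=2 kN at a=8/3 m (b=L-a=4/3):
  θ_2 = -Pa(2L²-6Lx+3x²+a²)/(6LEI)  [x>a] = -2·(8/3)·(2·4²-6·4·3+3·3²+(8/3)²)/(6·4·200000) = 53/8100000 rad
Load 3 — uniform load w=-20 kN/m over full span:
  θ_3 = -w(L³-6Lx²+4x³)/(24EI) = -(-20)·(4³-6·4·3²+4·3³)/(24·200000) = -11/60000 rad
Load 4 — applied couple M₀=2 kN·m at a=1 m (b=L-a=3):
  θ_4 = (M₀x²/(2L)-M₀(x-a)+C₁)/EI  [x>a] with C₁=M₀(3b²-L²)/(6L)=11/12 = (2·3²/(2·4)-2·(3-1)+(11/12))/200000 = -1/240000 rad
Superposition: θ = Σ θ_i = -222703/1296000000 rad ≈ -0.000172 rad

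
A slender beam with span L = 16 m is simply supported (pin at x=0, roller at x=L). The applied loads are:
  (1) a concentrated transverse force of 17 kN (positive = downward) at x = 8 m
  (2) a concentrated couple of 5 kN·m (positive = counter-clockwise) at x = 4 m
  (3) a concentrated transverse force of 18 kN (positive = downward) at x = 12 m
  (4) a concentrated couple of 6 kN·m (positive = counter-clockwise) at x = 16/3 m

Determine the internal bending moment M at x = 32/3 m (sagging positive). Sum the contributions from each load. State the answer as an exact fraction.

Load 1 — point force P=17 kN at a=8 m (b=L-a=8):
  M_1 = Pa(L-x)/L  [x>a] = 17·8·(16-(32/3))/16 = 136/3 kN·m
Load 2 — applied couple M₀=5 kN·m at a=4 m (b=L-a=12):
  M_2 = M₀x/L - M₀  [x>a] = 5·(32/3)/16 - 5 = -5/3 kN·m
Load 3 — point force P=18 kN at a=12 m (b=L-a=4):
  M_3 = Pbx/L  [x≤a] = 18·4·(32/3)/16 = 48 kN·m
Load 4 — applied couple M₀=6 kN·m at a=16/3 m (b=L-a=32/3):
  M_4 = M₀x/L - M₀  [x>a] = 6·(32/3)/16 - 6 = -2 kN·m
Superposition: M = Σ M_i = 269/3 kN·m ≈ 89.666667 kN·m

M(32/3) = 269/3 kN·m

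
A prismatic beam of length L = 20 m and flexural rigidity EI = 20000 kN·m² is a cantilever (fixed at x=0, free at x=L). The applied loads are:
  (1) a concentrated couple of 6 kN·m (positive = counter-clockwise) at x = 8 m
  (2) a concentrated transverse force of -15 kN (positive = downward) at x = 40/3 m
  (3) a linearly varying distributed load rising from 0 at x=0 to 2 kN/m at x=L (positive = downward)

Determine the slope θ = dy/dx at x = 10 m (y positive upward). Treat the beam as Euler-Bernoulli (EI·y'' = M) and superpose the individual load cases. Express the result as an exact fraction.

Load 1 — applied couple M₀=6 kN·m at a=8 m (b=L-a=12):
  θ_1 = M₀a/EI  [x>a] = 6·8/20000 = 3/1250 rad
Load 2 — point force P=-15 kN at a=40/3 m (b=L-a=20/3):
  θ_2 = -Px(2a-x)/(2EI)  [x≤a] = -(-15)·10·(2·(40/3)-10)/(2·20000) = 1/16 rad
Load 3 — triangular load w₀=2 kN/m (0→w₀ over full span):
  θ_3 = (w₀Lx²/4-w₀L²x/3-w₀x⁴/(24L))/EI = (2·20·10²/4-2·20²·10/3-2·10⁴/(24·20))/20000 = -41/480 rad
Superposition: θ = Σ θ_i = -1231/60000 rad ≈ -0.020517 rad

θ(10) = -1231/60000 rad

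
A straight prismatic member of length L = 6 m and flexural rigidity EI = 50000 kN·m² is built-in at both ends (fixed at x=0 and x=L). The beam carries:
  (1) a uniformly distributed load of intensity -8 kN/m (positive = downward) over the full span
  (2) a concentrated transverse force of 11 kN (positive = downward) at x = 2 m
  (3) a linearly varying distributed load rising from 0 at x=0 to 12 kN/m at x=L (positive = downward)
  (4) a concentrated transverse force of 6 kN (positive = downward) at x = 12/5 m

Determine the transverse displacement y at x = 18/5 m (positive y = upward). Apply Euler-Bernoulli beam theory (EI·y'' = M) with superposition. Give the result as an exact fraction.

y(18/5) = -20866/146484375 m

Load 1 — uniform load w=-8 kN/m over full span:
  y_1 = -wx²(L-x)²/(24EI) = -(-8)·(18/5)²·(6-(18/5))²/(24·50000) = 972/1953125 m
Load 2 — point force P=11 kN at a=2 m (b=L-a=4):
  y_2 = -Pa²(L-x)²(3bL-(3b+a)(L-x))/(6L³EI)  [x>a] = -11·2²·(6-(18/5))²·(3·4·6-(3·4+2)·(6-(18/5)))/(6·6³·50000) = -176/1171875 m
Load 3 — triangular load w₀=12 kN/m (0→w₀ over full span):
  y_3 = -w₀x²(L-x)²(x+2L)/(120LEI) = -12·(18/5)²·(6-(18/5))²·((18/5)+2·6)/(120·6·50000) = -18954/48828125 m
Load 4 — point force P=6 kN at a=12/5 m (b=L-a=18/5):
  y_4 = -Pa²(L-x)²(3bL-(3b+a)(L-x))/(6L³EI)  [x>a] = -6·(12/5)²·(6-(18/5))²·(3·(18/5)·6-(3·(18/5)+(12/5))·(6-(18/5)))/(6·6³·50000) = -4968/48828125 m
Superposition: y = Σ y_i = -20866/146484375 m ≈ -0.000142 m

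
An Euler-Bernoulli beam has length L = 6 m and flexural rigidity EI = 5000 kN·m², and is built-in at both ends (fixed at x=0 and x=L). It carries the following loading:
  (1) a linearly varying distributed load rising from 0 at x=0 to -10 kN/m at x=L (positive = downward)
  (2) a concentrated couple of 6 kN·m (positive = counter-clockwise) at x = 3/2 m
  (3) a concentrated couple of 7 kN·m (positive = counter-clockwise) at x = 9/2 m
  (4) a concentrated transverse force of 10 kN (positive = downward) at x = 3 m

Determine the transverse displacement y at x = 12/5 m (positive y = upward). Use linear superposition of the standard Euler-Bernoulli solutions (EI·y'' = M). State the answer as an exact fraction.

Load 1 — triangular load w₀=-10 kN/m (0→w₀ over full span):
  y_1 = -w₀x²(L-x)²(x+2L)/(120LEI) = -(-10)·(12/5)²·(6-(12/5))²·((12/5)+2·6)/(120·6·5000) = 5832/1953125 m
Load 2 — applied couple M₀=6 kN·m at a=3/2 m (b=L-a=9/2):
  y_2 = (R_Ax³/6 - M_Ax²/2 - M₀(x-a)²/2)/EI  [x>a] with R_A=9/8, M_A=-9/8 = ((9/8)·(12/5)³/6 - (-9/8)·(12/5)²/2 - 6·((12/5)-(3/2))²/2)/5000 = 1701/2500000 m
Load 3 — applied couple M₀=7 kN·m at a=9/2 m (b=L-a=3/2):
  y_3 = (R_Ax³/6 - M_Ax²/2)/EI  [x≤a] with R_A=21/16, M_A=35/16 = ((21/16)·(12/5)³/6 - (35/16)·(12/5)²/2)/5000 = -819/1250000 m
Load 4 — point force P=10 kN at a=3 m (b=L-a=3):
  y_4 = -Pb²x²(3aL-(3a+b)x)/(6L³EI)  [x≤a] = -10·3²·(12/5)²·(3·3·6-(3·3+3)·(12/5))/(6·6³·5000) = -63/31250 m
Superposition: y = Σ y_i = 62199/62500000 m ≈ 0.000995 m

y(12/5) = 62199/62500000 m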